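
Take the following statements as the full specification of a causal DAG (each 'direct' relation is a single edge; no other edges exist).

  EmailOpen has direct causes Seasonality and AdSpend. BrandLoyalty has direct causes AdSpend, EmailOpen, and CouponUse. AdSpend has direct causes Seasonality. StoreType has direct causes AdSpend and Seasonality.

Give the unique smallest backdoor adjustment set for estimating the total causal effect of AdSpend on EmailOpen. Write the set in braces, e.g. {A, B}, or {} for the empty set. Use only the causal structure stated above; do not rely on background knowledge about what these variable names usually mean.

{Seasonality}

Variables eligible for adjustment (non-descendants of AdSpend, excluding AdSpend and EmailOpen): {CouponUse, Seasonality}.
Backdoor paths from AdSpend to EmailOpen:
  P1: AdSpend <- Seasonality -> EmailOpen
The empty set is not sufficient: P1 (AdSpend <- Seasonality -> EmailOpen) has no collider blocking it and no conditioned non-collider, so it is open.
Try {Seasonality}:
  P1: blocked at fork node Seasonality ∈ conditioning set.
{Seasonality} contains no descendant of AdSpend and blocks every backdoor path.
No other singleton works — e.g. {CouponUse} leaves P1 open — so {Seasonality} is the unique smallest valid adjustment set.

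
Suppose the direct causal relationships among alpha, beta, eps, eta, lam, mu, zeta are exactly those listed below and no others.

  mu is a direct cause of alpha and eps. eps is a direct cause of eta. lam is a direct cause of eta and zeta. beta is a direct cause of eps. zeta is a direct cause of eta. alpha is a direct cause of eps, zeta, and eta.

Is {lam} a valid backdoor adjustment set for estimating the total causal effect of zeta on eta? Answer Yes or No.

Backdoor paths from zeta to eta (paths whose first edge points into zeta):
  P1: zeta <- alpha <- mu -> eps -> eta
  P2: zeta <- alpha -> eps -> eta
  P3: zeta <- alpha -> eta
  P4: zeta <- lam -> eta
Condition 1 (no descendant of zeta in the set): holds — descendants of zeta are {eta}; none are in {lam}.
Condition 2 (every backdoor path blocked by {lam}):
  P1: open — no interior node is in the conditioning set.
  P2: open — no interior node is in the conditioning set.
  P3: open — no interior node is in the conditioning set.
  P4: blocked at fork node lam ∈ conditioning set.
{lam} does not satisfy the backdoor criterion.

No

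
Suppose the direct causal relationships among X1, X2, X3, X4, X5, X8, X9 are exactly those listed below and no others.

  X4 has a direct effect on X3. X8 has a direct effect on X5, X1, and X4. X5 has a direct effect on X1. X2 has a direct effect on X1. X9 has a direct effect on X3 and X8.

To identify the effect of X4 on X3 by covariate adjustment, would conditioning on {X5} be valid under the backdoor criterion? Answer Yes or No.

No

Backdoor paths from X4 to X3 (paths whose first edge points into X4):
  P1: X4 <- X8 <- X9 -> X3
Condition 1 (no descendant of X4 in the set): holds — descendants of X4 are {X3}; none are in {X5}.
Condition 2 (every backdoor path blocked by {X5}):
  P1: open — no interior node is in the conditioning set.
{X5} does not satisfy the backdoor criterion.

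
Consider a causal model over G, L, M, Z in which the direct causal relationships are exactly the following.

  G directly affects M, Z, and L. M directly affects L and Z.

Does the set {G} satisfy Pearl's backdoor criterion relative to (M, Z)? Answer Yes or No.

Yes

Backdoor paths from M to Z (paths whose first edge points into M):
  P1: M <- G -> Z
Condition 1 (no descendant of M in the set): holds — descendants of M are {L, Z}; none are in {G}.
Condition 2 (every backdoor path blocked by {G}):
  P1: blocked at fork node G ∈ conditioning set.
{G} satisfies the backdoor criterion.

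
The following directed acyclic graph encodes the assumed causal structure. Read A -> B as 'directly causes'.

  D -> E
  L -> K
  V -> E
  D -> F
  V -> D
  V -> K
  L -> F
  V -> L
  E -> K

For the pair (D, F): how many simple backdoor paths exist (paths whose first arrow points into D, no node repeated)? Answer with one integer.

A backdoor path from D to F is any simple undirected path whose first edge points into D (i.e. leaves D via a parent).
Parents of D: {V}.
Enumerating:
  P1: D <- V -> L -> F
  P2: D <- V -> E -> K <- L -> F
  P3: D <- V -> K <- L -> F
That exhausts the simple backdoor paths. Count: 3.

3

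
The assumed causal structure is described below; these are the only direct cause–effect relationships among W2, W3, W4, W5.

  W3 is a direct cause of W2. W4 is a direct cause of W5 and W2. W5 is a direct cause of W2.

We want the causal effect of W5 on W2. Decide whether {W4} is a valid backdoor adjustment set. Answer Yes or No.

Backdoor paths from W5 to W2 (paths whose first edge points into W5):
  P1: W5 <- W4 -> W2
Condition 1 (no descendant of W5 in the set): holds — descendants of W5 are {W2}; none are in {W4}.
Condition 2 (every backdoor path blocked by {W4}):
  P1: blocked at fork node W4 ∈ conditioning set.
{W4} satisfies the backdoor criterion.

Yes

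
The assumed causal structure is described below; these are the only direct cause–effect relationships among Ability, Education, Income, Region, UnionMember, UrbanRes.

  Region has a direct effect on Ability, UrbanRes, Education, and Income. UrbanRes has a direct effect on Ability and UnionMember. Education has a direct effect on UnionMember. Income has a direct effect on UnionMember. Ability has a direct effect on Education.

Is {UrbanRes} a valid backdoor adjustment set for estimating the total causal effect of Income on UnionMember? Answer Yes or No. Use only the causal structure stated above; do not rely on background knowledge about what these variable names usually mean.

Backdoor paths from Income to UnionMember (paths whose first edge points into Income):
  P1: Income <- Region -> UrbanRes -> Ability -> Education -> UnionMember
  P2: Income <- Region -> UrbanRes -> UnionMember
  P3: Income <- Region -> Ability <- UrbanRes -> UnionMember
  P4: Income <- Region -> Ability -> Education -> UnionMember
  P5: Income <- Region -> Education <- Ability <- UrbanRes -> UnionMember
  P6: Income <- Region -> Education -> UnionMember
Condition 1 (no descendant of Income in the set): holds — descendants of Income are {UnionMember}; none are in {UrbanRes}.
Condition 2 (every backdoor path blocked by {UrbanRes}):
  P1: blocked at chain node UrbanRes ∈ conditioning set.
  P2: blocked at chain node UrbanRes ∈ conditioning set.
  P3: blocked at collider Ability (neither it nor any descendant is in the conditioning set).
  P4: open — no interior node is in the conditioning set.
  P5: blocked at collider Education (neither it nor any descendant is in the conditioning set).
  P6: open — no interior node is in the conditioning set.
{UrbanRes} does not satisfy the backdoor criterion.

No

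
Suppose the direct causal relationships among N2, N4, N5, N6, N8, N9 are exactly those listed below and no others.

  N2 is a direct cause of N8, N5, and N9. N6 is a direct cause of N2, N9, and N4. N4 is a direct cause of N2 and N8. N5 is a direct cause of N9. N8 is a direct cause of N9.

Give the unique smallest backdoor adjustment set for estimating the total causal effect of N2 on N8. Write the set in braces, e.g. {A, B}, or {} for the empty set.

Variables eligible for adjustment (non-descendants of N2, excluding N2 and N8): {N4, N6}.
Backdoor paths from N2 to N8:
  P1: N2 <- N6 -> N4 -> N8
  P2: N2 <- N6 -> N9 <- N8
  P3: N2 <- N4 <- N6 -> N9 <- N8
  P4: N2 <- N4 -> N8
The empty set is not sufficient: P1 (N2 <- N6 -> N4 -> N8) has no collider blocking it and no conditioned non-collider, so it is open.
Try {N4}:
  P1: blocked at chain node N4 ∈ conditioning set.
  P2: blocked at collider N9 (neither it nor any descendant is in the conditioning set).
  P3: blocked at chain node N4 ∈ conditioning set.
  P4: blocked at fork node N4 ∈ conditioning set.
{N4} contains no descendant of N2 and blocks every backdoor path.
No other singleton works — e.g. {N6} leaves P4 open — so {N4} is the unique smallest valid adjustment set.

{N4}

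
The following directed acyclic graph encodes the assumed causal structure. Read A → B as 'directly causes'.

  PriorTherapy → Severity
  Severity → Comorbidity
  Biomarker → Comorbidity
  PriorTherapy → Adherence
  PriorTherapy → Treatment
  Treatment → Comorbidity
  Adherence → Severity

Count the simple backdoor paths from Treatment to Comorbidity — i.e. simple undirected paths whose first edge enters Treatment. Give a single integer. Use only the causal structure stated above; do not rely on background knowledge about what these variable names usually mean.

2

A backdoor path from Treatment to Comorbidity is any simple undirected path whose first edge points into Treatment (i.e. leaves Treatment via a parent).
Parents of Treatment: {PriorTherapy}.
Enumerating:
  P1: Treatment <- PriorTherapy -> Adherence -> Severity -> Comorbidity
  P2: Treatment <- PriorTherapy -> Severity -> Comorbidity
That exhausts the simple backdoor paths. Count: 2.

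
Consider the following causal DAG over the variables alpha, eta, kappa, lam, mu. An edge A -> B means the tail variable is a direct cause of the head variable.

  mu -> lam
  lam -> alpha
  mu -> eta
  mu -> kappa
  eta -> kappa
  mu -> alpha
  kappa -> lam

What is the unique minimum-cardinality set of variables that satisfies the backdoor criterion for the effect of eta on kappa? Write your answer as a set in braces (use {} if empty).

{mu}

Variables eligible for adjustment (non-descendants of eta, excluding eta and kappa): {mu}.
Backdoor paths from eta to kappa:
  P1: eta <- mu -> kappa
  P2: eta <- mu -> lam <- kappa
  P3: eta <- mu -> alpha <- lam <- kappa
The empty set is not sufficient: P1 (eta <- mu -> kappa) has no collider blocking it and no conditioned non-collider, so it is open.
Try {mu}:
  P1: blocked at fork node mu ∈ conditioning set.
  P2: blocked at fork node mu ∈ conditioning set.
  P3: blocked at fork node mu ∈ conditioning set.
{mu} contains no descendant of eta and blocks every backdoor path.
{mu} is the unique smallest valid adjustment set.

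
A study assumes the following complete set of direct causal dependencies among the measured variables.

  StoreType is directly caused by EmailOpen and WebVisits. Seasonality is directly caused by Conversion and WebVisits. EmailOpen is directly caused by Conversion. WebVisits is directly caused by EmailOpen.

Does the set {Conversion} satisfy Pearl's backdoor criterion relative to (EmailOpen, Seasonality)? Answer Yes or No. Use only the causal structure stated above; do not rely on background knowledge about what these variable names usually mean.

Backdoor paths from EmailOpen to Seasonality (paths whose first edge points into EmailOpen):
  P1: EmailOpen <- Conversion -> Seasonality
Condition 1 (no descendant of EmailOpen in the set): holds — descendants of EmailOpen are {Seasonality, StoreType, WebVisits}; none are in {Conversion}.
Condition 2 (every backdoor path blocked by {Conversion}):
  P1: blocked at fork node Conversion ∈ conditioning set.
{Conversion} satisfies the backdoor criterion.

Yes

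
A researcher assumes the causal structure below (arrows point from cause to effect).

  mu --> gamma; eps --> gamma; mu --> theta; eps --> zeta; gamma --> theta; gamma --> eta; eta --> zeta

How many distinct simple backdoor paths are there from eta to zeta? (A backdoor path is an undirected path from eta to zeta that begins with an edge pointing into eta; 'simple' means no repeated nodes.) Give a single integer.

A backdoor path from eta to zeta is any simple undirected path whose first edge points into eta (i.e. leaves eta via a parent).
Parents of eta: {gamma}.
Enumerating:
  P1: eta <- gamma <- eps -> zeta
That exhausts the simple backdoor paths. Count: 1.

1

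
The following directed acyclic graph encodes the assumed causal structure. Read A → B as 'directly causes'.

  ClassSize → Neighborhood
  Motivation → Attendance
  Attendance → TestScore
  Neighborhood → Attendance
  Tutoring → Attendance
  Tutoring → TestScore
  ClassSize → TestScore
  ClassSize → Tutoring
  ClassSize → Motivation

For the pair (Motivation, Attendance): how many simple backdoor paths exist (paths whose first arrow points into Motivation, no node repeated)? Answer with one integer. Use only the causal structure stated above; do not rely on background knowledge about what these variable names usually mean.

A backdoor path from Motivation to Attendance is any simple undirected path whose first edge points into Motivation (i.e. leaves Motivation via a parent).
Parents of Motivation: {ClassSize}.
Enumerating:
  P1: Motivation <- ClassSize -> Tutoring -> Attendance
  P2: Motivation <- ClassSize -> Tutoring -> TestScore <- Attendance
  P3: Motivation <- ClassSize -> Neighborhood -> Attendance
  P4: Motivation <- ClassSize -> TestScore <- Tutoring -> Attendance
  P5: Motivation <- ClassSize -> TestScore <- Attendance
That exhausts the simple backdoor paths. Count: 5.

5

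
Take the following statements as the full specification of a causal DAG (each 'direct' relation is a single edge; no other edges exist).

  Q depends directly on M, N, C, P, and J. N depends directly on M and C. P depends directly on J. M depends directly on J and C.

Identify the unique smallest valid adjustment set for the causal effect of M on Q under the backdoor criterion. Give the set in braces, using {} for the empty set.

Variables eligible for adjustment (non-descendants of M, excluding M and Q): {C, J, P}.
Backdoor paths from M to Q:
  P1: M <- C -> N -> Q
  P2: M <- C -> Q
  P3: M <- J -> P -> Q
  P4: M <- J -> Q
The empty set is not sufficient: P1 (M <- C -> N -> Q) has no collider blocking it and no conditioned non-collider, so it is open.
Try {C, J}:
  P1: blocked at fork node C ∈ conditioning set.
  P2: blocked at fork node C ∈ conditioning set.
  P3: blocked at fork node J ∈ conditioning set.
  P4: blocked at fork node J ∈ conditioning set.
{C, J} contains no descendant of M and blocks every backdoor path.
Every element of {C, J} is needed (dropping C leaves P1 open; dropping J leaves P3 open), so no proper subset is valid.
Among all size-2 subsets of the eligible variables, only {C, J} blocks every backdoor path, so it is the unique smallest valid adjustment set.

{C, J}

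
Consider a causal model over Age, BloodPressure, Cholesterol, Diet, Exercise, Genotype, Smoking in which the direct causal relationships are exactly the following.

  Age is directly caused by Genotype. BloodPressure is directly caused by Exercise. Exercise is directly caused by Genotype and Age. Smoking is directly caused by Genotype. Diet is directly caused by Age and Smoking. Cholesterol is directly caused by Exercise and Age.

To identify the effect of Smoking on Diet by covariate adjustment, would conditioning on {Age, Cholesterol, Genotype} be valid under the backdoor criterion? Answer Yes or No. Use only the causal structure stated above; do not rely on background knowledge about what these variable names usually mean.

Backdoor paths from Smoking to Diet (paths whose first edge points into Smoking):
  P1: Smoking <- Genotype -> Age -> Diet
  P2: Smoking <- Genotype -> Exercise <- Age -> Diet
  P3: Smoking <- Genotype -> Exercise -> Cholesterol <- Age -> Diet
Condition 1 (no descendant of Smoking in the set): holds — descendants of Smoking are {Diet}; none are in {Age, Cholesterol, Genotype}.
Condition 2 (every backdoor path blocked by {Age, Cholesterol, Genotype}):
  P1: blocked at fork node Genotype ∈ conditioning set.
  P2: blocked at fork node Genotype ∈ conditioning set.
  P3: blocked at fork node Genotype ∈ conditioning set.
{Age, Cholesterol, Genotype} satisfies the backdoor criterion.

Yes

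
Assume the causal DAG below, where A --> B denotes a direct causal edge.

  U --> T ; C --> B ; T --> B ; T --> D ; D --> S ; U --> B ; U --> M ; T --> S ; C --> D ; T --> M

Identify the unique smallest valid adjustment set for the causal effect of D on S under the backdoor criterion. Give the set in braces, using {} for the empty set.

{T}

Variables eligible for adjustment (non-descendants of D, excluding D and S): {B, C, M, T, U}.
Backdoor paths from D to S:
  P1: D <- T -> S
  P2: D <- C -> B <- U -> T -> S
  P3: D <- C -> B <- U -> M <- T -> S
  P4: D <- C -> B <- T -> S
The empty set is not sufficient: P1 (D <- T -> S) has no collider blocking it and no conditioned non-collider, so it is open.
Try {T}:
  P1: blocked at fork node T ∈ conditioning set.
  P2: blocked at collider B (neither it nor any descendant is in the conditioning set).
  P3: blocked at collider B (neither it nor any descendant is in the conditioning set).
  P4: blocked at collider B (neither it nor any descendant is in the conditioning set).
{T} contains no descendant of D and blocks every backdoor path.
No other singleton works — e.g. {U} leaves P1 open — so {T} is the unique smallest valid adjustment set.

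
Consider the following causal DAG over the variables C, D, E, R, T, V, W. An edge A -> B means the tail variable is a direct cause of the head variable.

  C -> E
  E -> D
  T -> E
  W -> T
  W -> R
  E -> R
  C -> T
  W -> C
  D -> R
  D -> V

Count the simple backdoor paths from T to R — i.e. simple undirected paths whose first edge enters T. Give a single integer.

6

A backdoor path from T to R is any simple undirected path whose first edge points into T (i.e. leaves T via a parent).
Parents of T: {C, W}.
Enumerating:
  P1: T <- W -> C -> E -> D -> R
  P2: T <- W -> C -> E -> R
  P3: T <- W -> R
  P4: T <- C <- W -> R
  P5: T <- C -> E -> D -> R
  P6: T <- C -> E -> R
That exhausts the simple backdoor paths. Count: 6.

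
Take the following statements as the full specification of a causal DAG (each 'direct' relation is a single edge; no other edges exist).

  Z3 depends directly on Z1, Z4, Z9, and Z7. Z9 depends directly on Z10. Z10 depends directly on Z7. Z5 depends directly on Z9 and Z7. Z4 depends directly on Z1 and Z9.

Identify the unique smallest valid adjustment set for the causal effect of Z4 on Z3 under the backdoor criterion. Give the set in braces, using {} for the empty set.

Variables eligible for adjustment (non-descendants of Z4, excluding Z4 and Z3): {Z1, Z10, Z5, Z7, Z9}.
Backdoor paths from Z4 to Z3:
  P1: Z4 <- Z9 <- Z10 <- Z7 -> Z3
  P2: Z4 <- Z9 -> Z5 <- Z7 -> Z3
  P3: Z4 <- Z9 -> Z3
  P4: Z4 <- Z1 -> Z3
The empty set is not sufficient: P1 (Z4 <- Z9 <- Z10 <- Z7 -> Z3) has no collider blocking it and no conditioned non-collider, so it is open.
Try {Z1, Z9}:
  P1: blocked at chain node Z9 ∈ conditioning set.
  P2: blocked at fork node Z9 ∈ conditioning set.
  P3: blocked at fork node Z9 ∈ conditioning set.
  P4: blocked at fork node Z1 ∈ conditioning set.
{Z1, Z9} contains no descendant of Z4 and blocks every backdoor path.
Every element of {Z1, Z9} is needed (dropping Z1 leaves P4 open; dropping Z9 leaves P1 open), so no proper subset is valid.
Among all size-2 subsets of the eligible variables, only {Z1, Z9} blocks every backdoor path, so it is the unique smallest valid adjustment set.

{Z1, Z9}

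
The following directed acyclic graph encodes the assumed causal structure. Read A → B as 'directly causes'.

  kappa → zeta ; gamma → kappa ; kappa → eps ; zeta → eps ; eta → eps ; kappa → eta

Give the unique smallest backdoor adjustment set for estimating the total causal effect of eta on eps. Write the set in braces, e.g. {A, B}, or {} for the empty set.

Variables eligible for adjustment (non-descendants of eta, excluding eta and eps): {gamma, kappa, zeta}.
Backdoor paths from eta to eps:
  P1: eta <- kappa -> zeta -> eps
  P2: eta <- kappa -> eps
The empty set is not sufficient: P1 (eta <- kappa -> zeta -> eps) has no collider blocking it and no conditioned non-collider, so it is open.
Try {kappa}:
  P1: blocked at fork node kappa ∈ conditioning set.
  P2: blocked at fork node kappa ∈ conditioning set.
{kappa} contains no descendant of eta and blocks every backdoor path.
No other singleton works — e.g. {gamma} leaves P1 open — so {kappa} is the unique smallest valid adjustment set.

{kappa}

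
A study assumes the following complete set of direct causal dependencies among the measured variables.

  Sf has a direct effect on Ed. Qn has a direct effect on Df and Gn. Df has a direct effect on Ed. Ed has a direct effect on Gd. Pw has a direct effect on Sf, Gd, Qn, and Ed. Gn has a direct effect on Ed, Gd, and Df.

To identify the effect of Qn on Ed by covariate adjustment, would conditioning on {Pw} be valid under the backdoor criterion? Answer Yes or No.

Yes

Backdoor paths from Qn to Ed (paths whose first edge points into Qn):
  P1: Qn <- Pw -> Sf -> Ed
  P2: Qn <- Pw -> Ed
  P3: Qn <- Pw -> Gd <- Gn -> Df -> Ed
  P4: Qn <- Pw -> Gd <- Gn -> Ed
  P5: Qn <- Pw -> Gd <- Ed
Condition 1 (no descendant of Qn in the set): holds — descendants of Qn are {Df, Ed, Gd, Gn}; none are in {Pw}.
Condition 2 (every backdoor path blocked by {Pw}):
  P1: blocked at fork node Pw ∈ conditioning set.
  P2: blocked at fork node Pw ∈ conditioning set.
  P3: blocked at fork node Pw ∈ conditioning set.
  P4: blocked at fork node Pw ∈ conditioning set.
  P5: blocked at fork node Pw ∈ conditioning set.
{Pw} satisfies the backdoor criterion.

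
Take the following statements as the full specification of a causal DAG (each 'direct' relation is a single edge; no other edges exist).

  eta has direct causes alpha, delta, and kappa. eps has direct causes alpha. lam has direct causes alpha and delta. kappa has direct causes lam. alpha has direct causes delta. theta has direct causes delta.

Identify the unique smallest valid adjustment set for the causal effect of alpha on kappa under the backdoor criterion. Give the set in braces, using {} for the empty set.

Variables eligible for adjustment (non-descendants of alpha, excluding alpha and kappa): {delta, theta}.
Backdoor paths from alpha to kappa:
  P1: alpha <- delta -> lam -> kappa
  P2: alpha <- delta -> eta <- kappa
The empty set is not sufficient: P1 (alpha <- delta -> lam -> kappa) has no collider blocking it and no conditioned non-collider, so it is open.
Try {delta}:
  P1: blocked at fork node delta ∈ conditioning set.
  P2: blocked at fork node delta ∈ conditioning set.
{delta} contains no descendant of alpha and blocks every backdoor path.
No other singleton works — e.g. {theta} leaves P1 open — so {delta} is the unique smallest valid adjustment set.

{delta}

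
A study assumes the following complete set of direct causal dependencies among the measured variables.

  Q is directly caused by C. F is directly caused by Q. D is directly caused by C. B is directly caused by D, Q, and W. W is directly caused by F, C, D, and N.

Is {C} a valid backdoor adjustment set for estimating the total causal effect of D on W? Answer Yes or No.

Backdoor paths from D to W (paths whose first edge points into D):
  P1: D <- C -> Q -> F -> W
  P2: D <- C -> Q -> B <- W
  P3: D <- C -> W
Condition 1 (no descendant of D in the set): holds — descendants of D are {B, W}; none are in {C}.
Condition 2 (every backdoor path blocked by {C}):
  P1: blocked at fork node C ∈ conditioning set.
  P2: blocked at fork node C ∈ conditioning set.
  P3: blocked at fork node C ∈ conditioning set.
{C} satisfies the backdoor criterion.

Yes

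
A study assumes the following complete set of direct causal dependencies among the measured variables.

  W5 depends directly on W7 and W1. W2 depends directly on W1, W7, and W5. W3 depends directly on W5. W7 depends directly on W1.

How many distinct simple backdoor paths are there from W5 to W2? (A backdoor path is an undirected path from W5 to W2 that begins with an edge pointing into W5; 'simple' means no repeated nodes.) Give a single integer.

A backdoor path from W5 to W2 is any simple undirected path whose first edge points into W5 (i.e. leaves W5 via a parent).
Parents of W5: {W1, W7}.
Enumerating:
  P1: W5 <- W1 -> W7 -> W2
  P2: W5 <- W1 -> W2
  P3: W5 <- W7 <- W1 -> W2
  P4: W5 <- W7 -> W2
That exhausts the simple backdoor paths. Count: 4.

4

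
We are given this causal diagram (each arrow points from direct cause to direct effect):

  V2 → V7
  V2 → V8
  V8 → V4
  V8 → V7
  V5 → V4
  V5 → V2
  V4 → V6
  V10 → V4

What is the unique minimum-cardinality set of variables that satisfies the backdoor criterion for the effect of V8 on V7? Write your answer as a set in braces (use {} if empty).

Variables eligible for adjustment (non-descendants of V8, excluding V8 and V7): {V10, V2, V5}.
Backdoor paths from V8 to V7:
  P1: V8 <- V2 -> V7
The empty set is not sufficient: P1 (V8 <- V2 -> V7) has no collider blocking it and no conditioned non-collider, so it is open.
Try {V2}:
  P1: blocked at fork node V2 ∈ conditioning set.
{V2} contains no descendant of V8 and blocks every backdoor path.
No other singleton works — e.g. {V5} leaves P1 open — so {V2} is the unique smallest valid adjustment set.

{V2}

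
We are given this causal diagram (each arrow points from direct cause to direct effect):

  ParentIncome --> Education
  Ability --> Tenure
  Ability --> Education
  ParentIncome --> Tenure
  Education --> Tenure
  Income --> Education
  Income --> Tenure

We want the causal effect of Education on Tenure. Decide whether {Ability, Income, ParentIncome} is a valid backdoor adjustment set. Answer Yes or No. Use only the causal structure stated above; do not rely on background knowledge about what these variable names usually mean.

Yes

Backdoor paths from Education to Tenure (paths whose first edge points into Education):
  P1: Education <- ParentIncome -> Tenure
  P2: Education <- Ability -> Tenure
  P3: Education <- Income -> Tenure
Condition 1 (no descendant of Education in the set): holds — descendants of Education are {Tenure}; none are in {Ability, Income, ParentIncome}.
Condition 2 (every backdoor path blocked by {Ability, Income, ParentIncome}):
  P1: blocked at fork node ParentIncome ∈ conditioning set.
  P2: blocked at fork node Ability ∈ conditioning set.
  P3: blocked at fork node Income ∈ conditioning set.
{Ability, Income, ParentIncome} satisfies the backdoor criterion.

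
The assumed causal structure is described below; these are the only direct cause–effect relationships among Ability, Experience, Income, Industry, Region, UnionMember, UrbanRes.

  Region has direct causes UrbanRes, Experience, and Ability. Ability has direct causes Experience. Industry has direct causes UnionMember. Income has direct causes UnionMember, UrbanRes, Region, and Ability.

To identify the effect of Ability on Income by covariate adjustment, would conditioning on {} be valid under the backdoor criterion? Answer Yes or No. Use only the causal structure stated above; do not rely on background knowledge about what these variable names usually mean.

No

Backdoor paths from Ability to Income (paths whose first edge points into Ability):
  P1: Ability <- Experience -> Region <- UrbanRes -> Income
  P2: Ability <- Experience -> Region -> Income
Condition 1 (no descendant of Ability in the set): holds — descendants of Ability are {Income, Region}; none are in {}.
Condition 2 (every backdoor path blocked by {}):
  P1: blocked at collider Region (neither it nor any descendant is in the conditioning set).
  P2: open — no interior node is in the conditioning set.
{} does not satisfy the backdoor criterion.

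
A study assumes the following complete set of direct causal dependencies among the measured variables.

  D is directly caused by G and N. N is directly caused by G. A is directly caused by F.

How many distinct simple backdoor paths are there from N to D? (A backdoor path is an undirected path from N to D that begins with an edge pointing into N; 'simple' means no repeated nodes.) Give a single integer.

A backdoor path from N to D is any simple undirected path whose first edge points into N (i.e. leaves N via a parent).
Parents of N: {G}.
Enumerating:
  P1: N <- G -> D
That exhausts the simple backdoor paths. Count: 1.

1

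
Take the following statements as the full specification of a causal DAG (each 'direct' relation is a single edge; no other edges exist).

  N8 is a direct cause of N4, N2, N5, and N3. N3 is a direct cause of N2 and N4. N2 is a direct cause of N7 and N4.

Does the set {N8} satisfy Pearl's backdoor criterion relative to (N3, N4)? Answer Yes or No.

Yes

Backdoor paths from N3 to N4 (paths whose first edge points into N3):
  P1: N3 <- N8 -> N2 -> N4
  P2: N3 <- N8 -> N4
Condition 1 (no descendant of N3 in the set): holds — descendants of N3 are {N2, N4, N7}; none are in {N8}.
Condition 2 (every backdoor path blocked by {N8}):
  P1: blocked at fork node N8 ∈ conditioning set.
  P2: blocked at fork node N8 ∈ conditioning set.
{N8} satisfies the backdoor criterion.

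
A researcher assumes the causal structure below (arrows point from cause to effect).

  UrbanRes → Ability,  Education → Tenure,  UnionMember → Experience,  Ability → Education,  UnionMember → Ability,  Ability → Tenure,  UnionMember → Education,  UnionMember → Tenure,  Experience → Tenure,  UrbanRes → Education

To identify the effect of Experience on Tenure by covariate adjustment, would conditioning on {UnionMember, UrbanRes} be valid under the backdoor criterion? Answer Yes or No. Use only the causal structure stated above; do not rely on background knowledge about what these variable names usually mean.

Yes

Backdoor paths from Experience to Tenure (paths whose first edge points into Experience):
  P1: Experience <- UnionMember -> Ability <- UrbanRes -> Education -> Tenure
  P2: Experience <- UnionMember -> Ability -> Education -> Tenure
  P3: Experience <- UnionMember -> Ability -> Tenure
  P4: Experience <- UnionMember -> Education <- UrbanRes -> Ability -> Tenure
  P5: Experience <- UnionMember -> Education <- Ability -> Tenure
  P6: Experience <- UnionMember -> Education -> Tenure
  P7: Experience <- UnionMember -> Tenure
Condition 1 (no descendant of Experience in the set): holds — descendants of Experience are {Tenure}; none are in {UnionMember, UrbanRes}.
Condition 2 (every backdoor path blocked by {UnionMember, UrbanRes}):
  P1: blocked at fork node UnionMember ∈ conditioning set.
  P2: blocked at fork node UnionMember ∈ conditioning set.
  P3: blocked at fork node UnionMember ∈ conditioning set.
  P4: blocked at fork node UnionMember ∈ conditioning set.
  P5: blocked at fork node UnionMember ∈ conditioning set.
  P6: blocked at fork node UnionMember ∈ conditioning set.
  P7: blocked at fork node UnionMember ∈ conditioning set.
{UnionMember, UrbanRes} satisfies the backdoor criterion.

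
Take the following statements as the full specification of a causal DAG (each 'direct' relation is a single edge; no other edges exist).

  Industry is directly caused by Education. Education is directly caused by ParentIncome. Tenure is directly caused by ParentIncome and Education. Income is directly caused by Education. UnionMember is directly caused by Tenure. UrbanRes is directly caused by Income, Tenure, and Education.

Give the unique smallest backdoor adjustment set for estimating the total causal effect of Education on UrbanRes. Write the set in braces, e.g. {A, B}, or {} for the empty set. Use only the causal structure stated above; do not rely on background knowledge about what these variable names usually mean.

Variables eligible for adjustment (non-descendants of Education, excluding Education and UrbanRes): {ParentIncome}.
Backdoor paths from Education to UrbanRes:
  P1: Education <- ParentIncome -> Tenure -> UrbanRes
The empty set is not sufficient: P1 (Education <- ParentIncome -> Tenure -> UrbanRes) has no collider blocking it and no conditioned non-collider, so it is open.
Try {ParentIncome}:
  P1: blocked at fork node ParentIncome ∈ conditioning set.
{ParentIncome} contains no descendant of Education and blocks every backdoor path.
{ParentIncome} is the unique smallest valid adjustment set.

{ParentIncome}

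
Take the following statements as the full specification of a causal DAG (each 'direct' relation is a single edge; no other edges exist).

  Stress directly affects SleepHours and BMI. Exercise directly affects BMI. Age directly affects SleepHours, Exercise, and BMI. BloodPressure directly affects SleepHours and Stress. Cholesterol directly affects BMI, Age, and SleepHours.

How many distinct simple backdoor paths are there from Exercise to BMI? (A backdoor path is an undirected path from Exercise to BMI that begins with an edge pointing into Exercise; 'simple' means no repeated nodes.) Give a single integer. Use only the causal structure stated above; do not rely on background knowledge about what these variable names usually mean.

7

A backdoor path from Exercise to BMI is any simple undirected path whose first edge points into Exercise (i.e. leaves Exercise via a parent).
Parents of Exercise: {Age}.
Enumerating:
  P1: Exercise <- Age <- Cholesterol -> BMI
  P2: Exercise <- Age <- Cholesterol -> SleepHours <- BloodPressure -> Stress -> BMI
  P3: Exercise <- Age <- Cholesterol -> SleepHours <- Stress -> BMI
  P4: Exercise <- Age -> BMI
  P5: Exercise <- Age -> SleepHours <- Cholesterol -> BMI
  P6: Exercise <- Age -> SleepHours <- BloodPressure -> Stress -> BMI
  P7: Exercise <- Age -> SleepHours <- Stress -> BMI
That exhausts the simple backdoor paths. Count: 7.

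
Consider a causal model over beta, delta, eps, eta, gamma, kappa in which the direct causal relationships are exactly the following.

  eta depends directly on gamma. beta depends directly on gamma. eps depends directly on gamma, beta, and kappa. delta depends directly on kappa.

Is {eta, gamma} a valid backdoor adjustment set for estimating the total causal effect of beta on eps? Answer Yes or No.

Yes

Backdoor paths from beta to eps (paths whose first edge points into beta):
  P1: beta <- gamma -> eps
Condition 1 (no descendant of beta in the set): holds — descendants of beta are {eps}; none are in {eta, gamma}.
Condition 2 (every backdoor path blocked by {eta, gamma}):
  P1: blocked at fork node gamma ∈ conditioning set.
{eta, gamma} satisfies the backdoor criterion.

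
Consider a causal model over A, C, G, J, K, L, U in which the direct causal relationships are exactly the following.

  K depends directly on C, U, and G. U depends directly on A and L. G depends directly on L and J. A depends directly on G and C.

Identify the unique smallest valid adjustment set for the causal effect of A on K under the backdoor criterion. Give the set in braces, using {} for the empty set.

Variables eligible for adjustment (non-descendants of A, excluding A and K): {C, G, J, L}.
Backdoor paths from A to K:
  P1: A <- C -> K
  P2: A <- G <- L -> U -> K
  P3: A <- G -> K
The empty set is not sufficient: P1 (A <- C -> K) has no collider blocking it and no conditioned non-collider, so it is open.
Try {C, G}:
  P1: blocked at fork node C ∈ conditioning set.
  P2: blocked at chain node G ∈ conditioning set.
  P3: blocked at fork node G ∈ conditioning set.
{C, G} contains no descendant of A and blocks every backdoor path.
Every element of {C, G} is needed (dropping C leaves P1 open; dropping G leaves P2 open), so no proper subset is valid.
Among all size-2 subsets of the eligible variables, only {C, G} blocks every backdoor path, so it is the unique smallest valid adjustment set.

{C, G}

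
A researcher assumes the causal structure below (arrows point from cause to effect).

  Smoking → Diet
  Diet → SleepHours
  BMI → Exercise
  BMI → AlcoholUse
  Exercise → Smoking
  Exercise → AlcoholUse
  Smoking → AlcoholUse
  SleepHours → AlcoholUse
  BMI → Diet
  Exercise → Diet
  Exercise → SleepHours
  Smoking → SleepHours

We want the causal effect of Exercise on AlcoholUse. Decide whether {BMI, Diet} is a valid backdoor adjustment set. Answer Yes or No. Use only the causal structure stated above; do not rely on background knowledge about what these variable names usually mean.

No

Backdoor paths from Exercise to AlcoholUse (paths whose first edge points into Exercise):
  P1: Exercise <- BMI -> Diet <- Smoking -> SleepHours -> AlcoholUse
  P2: Exercise <- BMI -> Diet <- Smoking -> AlcoholUse
  P3: Exercise <- BMI -> Diet -> SleepHours <- Smoking -> AlcoholUse
  P4: Exercise <- BMI -> Diet -> SleepHours -> AlcoholUse
  P5: Exercise <- BMI -> AlcoholUse
Condition 1 (no descendant of Exercise in the set): FAILS — Diet is a descendant of Exercise.
Condition 2 (every backdoor path blocked by {BMI, Diet}):
  P1: blocked at fork node BMI ∈ conditioning set.
  P2: blocked at fork node BMI ∈ conditioning set.
  P3: blocked at fork node BMI ∈ conditioning set.
  P4: blocked at fork node BMI ∈ conditioning set.
  P5: blocked at fork node BMI ∈ conditioning set.
{BMI, Diet} does not satisfy the backdoor criterion.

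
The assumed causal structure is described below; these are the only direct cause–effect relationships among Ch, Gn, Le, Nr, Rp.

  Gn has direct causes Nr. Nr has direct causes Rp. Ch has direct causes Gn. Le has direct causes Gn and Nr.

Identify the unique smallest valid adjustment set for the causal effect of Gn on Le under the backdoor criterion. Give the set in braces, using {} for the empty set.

Variables eligible for adjustment (non-descendants of Gn, excluding Gn and Le): {Nr, Rp}.
Backdoor paths from Gn to Le:
  P1: Gn <- Nr -> Le
The empty set is not sufficient: P1 (Gn <- Nr -> Le) has no collider blocking it and no conditioned non-collider, so it is open.
Try {Nr}:
  P1: blocked at fork node Nr ∈ conditioning set.
{Nr} contains no descendant of Gn and blocks every backdoor path.
No other singleton works — e.g. {Rp} leaves P1 open — so {Nr} is the unique smallest valid adjustment set.

{Nr}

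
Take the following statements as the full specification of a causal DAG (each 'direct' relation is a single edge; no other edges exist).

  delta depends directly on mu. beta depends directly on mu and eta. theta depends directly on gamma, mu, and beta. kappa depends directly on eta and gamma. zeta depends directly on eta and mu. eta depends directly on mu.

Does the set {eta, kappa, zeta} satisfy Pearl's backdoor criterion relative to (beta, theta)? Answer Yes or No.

No

Backdoor paths from beta to theta (paths whose first edge points into beta):
  P1: beta <- mu -> eta -> kappa <- gamma -> theta
  P2: beta <- mu -> zeta <- eta -> kappa <- gamma -> theta
  P3: beta <- mu -> theta
  P4: beta <- eta <- mu -> theta
  P5: beta <- eta -> zeta <- mu -> theta
  P6: beta <- eta -> kappa <- gamma -> theta
Condition 1 (no descendant of beta in the set): holds — descendants of beta are {theta}; none are in {eta, kappa, zeta}.
Condition 2 (every backdoor path blocked by {eta, kappa, zeta}):
  P1: blocked at chain node eta ∈ conditioning set.
  P2: blocked at fork node eta ∈ conditioning set.
  P3: open — no interior node is in the conditioning set.
  P4: blocked at chain node eta ∈ conditioning set.
  P5: blocked at fork node eta ∈ conditioning set.
  P6: blocked at fork node eta ∈ conditioning set.
{eta, kappa, zeta} does not satisfy the backdoor criterion.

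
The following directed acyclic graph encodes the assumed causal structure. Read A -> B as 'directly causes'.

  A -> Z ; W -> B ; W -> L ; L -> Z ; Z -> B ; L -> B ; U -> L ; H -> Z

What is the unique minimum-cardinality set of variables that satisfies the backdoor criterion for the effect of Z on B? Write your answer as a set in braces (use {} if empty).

{L}

Variables eligible for adjustment (non-descendants of Z, excluding Z and B): {A, H, L, U, W}.
Backdoor paths from Z to B:
  P1: Z <- L <- W -> B
  P2: Z <- L -> B
The empty set is not sufficient: P1 (Z <- L <- W -> B) has no collider blocking it and no conditioned non-collider, so it is open.
Try {L}:
  P1: blocked at chain node L ∈ conditioning set.
  P2: blocked at fork node L ∈ conditioning set.
{L} contains no descendant of Z and blocks every backdoor path.
No other singleton works — e.g. {A} leaves P1 open — so {L} is the unique smallest valid adjustment set.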